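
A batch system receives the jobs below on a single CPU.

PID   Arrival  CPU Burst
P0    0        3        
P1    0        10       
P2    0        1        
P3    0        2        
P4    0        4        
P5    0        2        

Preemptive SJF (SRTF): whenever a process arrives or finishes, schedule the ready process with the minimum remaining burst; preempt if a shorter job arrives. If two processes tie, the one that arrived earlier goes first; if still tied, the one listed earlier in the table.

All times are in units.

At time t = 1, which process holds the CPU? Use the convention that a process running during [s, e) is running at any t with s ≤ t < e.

Gantt: | P2 0-1 | P3 1-3 | P5 3-5 | P0 5-8 | P4 8-12 | P1 12-22 |
Completion: P0=8  P1=22  P2=1  P3=3  P4=12  P5=5

P3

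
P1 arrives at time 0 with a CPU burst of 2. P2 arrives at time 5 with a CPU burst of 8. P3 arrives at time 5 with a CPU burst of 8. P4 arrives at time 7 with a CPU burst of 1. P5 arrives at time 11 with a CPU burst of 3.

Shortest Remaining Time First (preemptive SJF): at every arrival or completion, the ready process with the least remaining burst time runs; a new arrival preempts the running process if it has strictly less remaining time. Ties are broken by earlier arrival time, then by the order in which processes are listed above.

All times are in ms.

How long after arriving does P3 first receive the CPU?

Timeline: | P1 0-2 | idle 2-5 | P2 5-7 | P4 7-8 | P2 8-14 | P5 14-17 | P3 17-25 |
Completion: P1=2  P2=14  P3=25  P4=8  P5=17
Turnaround (C−A): P1=2  P2=9  P3=20  P4=1  P5=6
Response(P3) = first start − arrival = 17 − 5 = 12

12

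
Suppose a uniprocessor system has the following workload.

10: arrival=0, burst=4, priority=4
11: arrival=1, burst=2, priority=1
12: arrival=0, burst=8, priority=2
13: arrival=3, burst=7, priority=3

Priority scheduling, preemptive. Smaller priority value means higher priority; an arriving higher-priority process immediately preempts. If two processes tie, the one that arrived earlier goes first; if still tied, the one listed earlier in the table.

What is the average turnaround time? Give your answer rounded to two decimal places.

11.75

Timeline: | 12 0-1 | 11 1-3 | 12 3-10 | 13 10-17 | 10 17-21 |
Completion: 10=21  11=3  12=10  13=17
Turnaround times: 10=21, 11=2, 12=10, 13=14
Average turnaround = (21+2+10+14) / 4 = 47/4 = 11.75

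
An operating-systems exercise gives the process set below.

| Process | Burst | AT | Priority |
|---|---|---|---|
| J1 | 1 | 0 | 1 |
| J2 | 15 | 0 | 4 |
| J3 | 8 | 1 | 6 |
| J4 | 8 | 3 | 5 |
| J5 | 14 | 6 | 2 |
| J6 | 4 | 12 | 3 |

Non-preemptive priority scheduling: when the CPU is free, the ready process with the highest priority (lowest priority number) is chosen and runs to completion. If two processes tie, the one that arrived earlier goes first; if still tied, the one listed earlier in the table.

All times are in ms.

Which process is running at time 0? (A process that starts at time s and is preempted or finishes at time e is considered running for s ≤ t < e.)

J1

Timeline: | J1 0-1 | J2 1-16 | J5 16-30 | J6 30-34 | J4 34-42 | J3 42-50 |
Completion: J1=1  J2=16  J3=50  J4=42  J5=30  J6=34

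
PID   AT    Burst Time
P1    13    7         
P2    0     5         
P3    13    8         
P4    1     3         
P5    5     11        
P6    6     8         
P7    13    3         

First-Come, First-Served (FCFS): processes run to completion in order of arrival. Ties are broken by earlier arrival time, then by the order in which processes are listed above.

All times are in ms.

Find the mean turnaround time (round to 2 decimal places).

18.43

Gantt: | P2 0-5 | P4 5-8 | P5 8-19 | P6 19-27 | P1 27-34 | P3 34-42 | P7 42-45 |
Completion: P1=34  P2=5  P3=42  P4=8  P5=19  P6=27  P7=45
Turnaround (C−A): P1=21  P2=5  P3=29  P4=7  P5=14  P6=21  P7=32
Turnaround times: P1=21, P2=5, P3=29, P4=7, P5=14, P6=21, P7=32
Average turnaround = (21+5+29+7+14+21+32) / 7 = 129/7 = 18.43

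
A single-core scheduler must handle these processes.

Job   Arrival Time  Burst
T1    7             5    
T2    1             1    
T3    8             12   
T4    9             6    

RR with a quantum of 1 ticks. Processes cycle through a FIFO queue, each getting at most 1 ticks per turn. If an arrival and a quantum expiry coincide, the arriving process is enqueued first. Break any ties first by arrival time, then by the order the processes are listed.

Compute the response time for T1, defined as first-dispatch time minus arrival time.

Gantt: | idle 0-1 | T2 1-2 | idle 2-7 | T1 7-8 | T3 8-9 | T1 9-10 | T4 10-11 | T3 11-12 | T1 12-13 | T4 13-14 | T3 14-15 | T1 15-16 | T4 16-17 | T3 17-18 | T1 18-19 | T4 19-20 | T3 20-21 | T4 21-22 | T3 22-23 | T4 23-24 | T3 24-30 |
Completion: T1=19  T2=2  T3=30  T4=24
Turnaround (C−A): T1=12  T2=1  T3=22  T4=15
Response(T1) = first start − arrival = 7 − 7 = 0

0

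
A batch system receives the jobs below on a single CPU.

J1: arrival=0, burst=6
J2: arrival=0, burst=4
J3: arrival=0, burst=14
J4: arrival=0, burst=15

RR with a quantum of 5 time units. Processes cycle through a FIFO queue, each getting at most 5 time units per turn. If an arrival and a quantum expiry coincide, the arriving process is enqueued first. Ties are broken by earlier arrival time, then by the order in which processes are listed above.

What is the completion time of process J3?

34

Timeline: | J1 0-5 | J2 5-9 | J3 9-14 | J4 14-19 | J1 19-20 | J3 20-25 | J4 25-30 | J3 30-34 | J4 34-39 |
Completion: J1=20  J2=9  J3=34  J4=39
Turnaround (C−A): J1=20  J2=9  J3=34  J4=39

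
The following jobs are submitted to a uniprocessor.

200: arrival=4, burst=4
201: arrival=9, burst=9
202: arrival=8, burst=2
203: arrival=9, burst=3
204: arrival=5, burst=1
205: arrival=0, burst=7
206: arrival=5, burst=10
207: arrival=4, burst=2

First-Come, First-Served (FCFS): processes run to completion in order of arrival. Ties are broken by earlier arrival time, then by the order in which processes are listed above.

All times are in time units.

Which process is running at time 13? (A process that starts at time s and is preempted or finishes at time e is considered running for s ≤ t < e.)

Gantt: | 205 0-7 | 200 7-11 | 207 11-13 | 204 13-14 | 206 14-24 | 202 24-26 | 201 26-35 | 203 35-38 |
Completion: 200=11  201=35  202=26  203=38  204=14  205=7  206=24  207=13
Turnaround (C−A): 200=7  201=26  202=18  203=29  204=9  205=7  206=19  207=9

204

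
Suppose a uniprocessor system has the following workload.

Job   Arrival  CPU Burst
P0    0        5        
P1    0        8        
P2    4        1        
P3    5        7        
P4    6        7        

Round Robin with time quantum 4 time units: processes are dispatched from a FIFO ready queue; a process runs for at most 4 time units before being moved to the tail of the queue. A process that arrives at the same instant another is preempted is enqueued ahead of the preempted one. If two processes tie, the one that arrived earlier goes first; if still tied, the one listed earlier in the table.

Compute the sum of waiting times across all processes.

51

Timeline: | P0 0-4 | P1 4-8 | P2 8-9 | P0 9-10 | P3 10-14 | P4 14-18 | P1 18-22 | P3 22-25 | P4 25-28 |
Completion: P0=10  P1=22  P2=9  P3=25  P4=28
Turnaround (C−A): P0=10  P1=22  P2=5  P3=20  P4=22
Waiting = turnaround − burst: P0=5, P1=14, P2=4, P3=13, P4=15
Total waiting = 5 + 14 + 4 + 13 + 15 = 51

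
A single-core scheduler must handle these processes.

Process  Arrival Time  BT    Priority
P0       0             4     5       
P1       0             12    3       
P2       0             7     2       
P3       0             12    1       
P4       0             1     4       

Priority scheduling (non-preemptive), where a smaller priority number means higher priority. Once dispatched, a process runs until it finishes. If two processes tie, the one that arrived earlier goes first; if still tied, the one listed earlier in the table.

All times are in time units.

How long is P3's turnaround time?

Timeline: | P3 0-12 | P2 12-19 | P1 19-31 | P4 31-32 | P0 32-36 |
Completion: P0=36  P1=31  P2=19  P3=12  P4=32
Turnaround (C−A): P0=36  P1=31  P2=19  P3=12  P4=32
Turnaround(P3) = completion − arrival = 12 − 0 = 12

12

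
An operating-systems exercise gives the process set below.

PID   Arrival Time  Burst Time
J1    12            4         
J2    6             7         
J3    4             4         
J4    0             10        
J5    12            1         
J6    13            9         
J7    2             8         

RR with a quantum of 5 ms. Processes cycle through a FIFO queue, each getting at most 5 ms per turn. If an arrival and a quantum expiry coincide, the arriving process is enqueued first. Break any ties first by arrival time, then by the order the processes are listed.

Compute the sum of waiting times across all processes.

113

Gantt: | J4 0-5 | J7 5-10 | J3 10-14 | J4 14-19 | J2 19-24 | J7 24-27 | J1 27-31 | J5 31-32 | J6 32-37 | J2 37-39 | J6 39-43 |
Completion: J1=31  J2=39  J3=14  J4=19  J5=32  J6=43  J7=27
Waiting = turnaround − burst: J1=15, J2=26, J3=6, J4=9, J5=19, J6=21, J7=17
Total waiting = 15 + 26 + 6 + 9 + 19 + 21 + 17 = 113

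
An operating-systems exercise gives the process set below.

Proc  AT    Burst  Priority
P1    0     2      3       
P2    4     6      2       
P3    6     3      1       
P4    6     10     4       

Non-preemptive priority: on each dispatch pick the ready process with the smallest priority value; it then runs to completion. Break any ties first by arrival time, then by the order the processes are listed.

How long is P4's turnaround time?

Schedule: | P1 0-2 | idle 2-4 | P2 4-10 | P3 10-13 | P4 13-23 |
Completion: P1=2  P2=10  P3=13  P4=23
Turnaround (C−A): P1=2  P2=6  P3=7  P4=17
Turnaround(P4) = completion − arrival = 23 − 6 = 17

17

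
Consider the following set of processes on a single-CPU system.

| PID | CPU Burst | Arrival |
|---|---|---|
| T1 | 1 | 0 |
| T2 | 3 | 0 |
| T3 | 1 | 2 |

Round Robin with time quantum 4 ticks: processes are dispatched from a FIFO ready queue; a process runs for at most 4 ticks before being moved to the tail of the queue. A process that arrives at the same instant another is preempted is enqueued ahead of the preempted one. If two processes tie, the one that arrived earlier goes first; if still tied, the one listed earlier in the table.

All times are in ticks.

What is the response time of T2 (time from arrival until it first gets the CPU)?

1

Schedule: | T1 0-1 | T2 1-4 | T3 4-5 |
Completion: T1=1  T2=4  T3=5
Response(T2) = first start − arrival = 1 − 0 = 1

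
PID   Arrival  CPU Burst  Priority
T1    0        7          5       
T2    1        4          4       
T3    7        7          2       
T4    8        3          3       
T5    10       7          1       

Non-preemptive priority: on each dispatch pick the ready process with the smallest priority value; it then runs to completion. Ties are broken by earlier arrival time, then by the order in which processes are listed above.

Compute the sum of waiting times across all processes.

40

Schedule: | T1 0-7 | T3 7-14 | T5 14-21 | T4 21-24 | T2 24-28 |
Completion: T1=7  T2=28  T3=14  T4=24  T5=21
Turnaround (C−A): T1=7  T2=27  T3=7  T4=16  T5=11
Waiting = turnaround − burst: T1=0, T2=23, T3=0, T4=13, T5=4
Total waiting = 0 + 23 + 0 + 13 + 4 = 40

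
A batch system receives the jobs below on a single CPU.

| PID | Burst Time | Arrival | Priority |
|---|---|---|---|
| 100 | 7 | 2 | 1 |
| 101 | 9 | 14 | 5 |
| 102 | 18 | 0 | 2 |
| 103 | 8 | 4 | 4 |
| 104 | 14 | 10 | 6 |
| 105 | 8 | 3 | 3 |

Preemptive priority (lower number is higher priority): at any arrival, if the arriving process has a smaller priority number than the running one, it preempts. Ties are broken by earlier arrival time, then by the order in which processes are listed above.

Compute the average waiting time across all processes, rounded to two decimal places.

20.83

Timeline: | 102 0-2 | 100 2-9 | 102 9-25 | 105 25-33 | 103 33-41 | 101 41-50 | 104 50-64 |
Completion: 100=9  101=50  102=25  103=41  104=64  105=33
Turnaround (C−A): 100=7  101=36  102=25  103=37  104=54  105=30
Waiting times: 100=0, 101=27, 102=7, 103=29, 104=40, 105=22
Average waiting = (0+27+7+29+40+22) / 6 = 125/6 = 20.83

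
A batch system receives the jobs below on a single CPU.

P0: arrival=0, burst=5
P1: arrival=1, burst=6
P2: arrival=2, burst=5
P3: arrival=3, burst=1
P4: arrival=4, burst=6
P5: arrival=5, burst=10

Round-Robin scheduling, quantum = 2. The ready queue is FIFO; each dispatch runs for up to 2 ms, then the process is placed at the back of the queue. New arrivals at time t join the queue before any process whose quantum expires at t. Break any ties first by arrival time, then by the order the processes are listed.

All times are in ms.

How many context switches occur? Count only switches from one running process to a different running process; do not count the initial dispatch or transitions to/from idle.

15

Gantt: | P0 0-2 | P1 2-4 | P2 4-6 | P0 6-8 | P3 8-9 | P4 9-11 | P1 11-13 | P5 13-15 | P2 15-17 | P0 17-18 | P4 18-20 | P1 20-22 | P5 22-24 | P2 24-25 | P4 25-27 | P5 27-33 |
Completion: P0=18  P1=22  P2=25  P3=9  P4=27  P5=33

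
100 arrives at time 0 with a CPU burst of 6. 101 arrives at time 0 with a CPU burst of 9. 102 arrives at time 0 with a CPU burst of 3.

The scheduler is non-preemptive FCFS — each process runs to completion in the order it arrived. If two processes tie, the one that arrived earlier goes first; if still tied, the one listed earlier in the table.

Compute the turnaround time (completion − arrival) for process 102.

18

Schedule: | 100 0-6 | 101 6-15 | 102 15-18 |
Completion: 100=6  101=15  102=18
Turnaround (C−A): 100=6  101=15  102=18
Turnaround(102) = completion − arrival = 18 − 0 = 18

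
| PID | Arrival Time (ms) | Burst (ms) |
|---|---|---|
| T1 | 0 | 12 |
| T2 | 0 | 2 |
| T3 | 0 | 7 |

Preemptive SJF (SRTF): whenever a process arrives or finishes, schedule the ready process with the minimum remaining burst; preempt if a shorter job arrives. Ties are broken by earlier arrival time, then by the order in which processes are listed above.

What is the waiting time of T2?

Timeline: | T2 0-2 | T3 2-9 | T1 9-21 |
Completion: T1=21  T2=2  T3=9
Turnaround (C−A): T1=21  T2=2  T3=9
Waiting(T2) = turnaround − burst = 2 − 2 = 0

0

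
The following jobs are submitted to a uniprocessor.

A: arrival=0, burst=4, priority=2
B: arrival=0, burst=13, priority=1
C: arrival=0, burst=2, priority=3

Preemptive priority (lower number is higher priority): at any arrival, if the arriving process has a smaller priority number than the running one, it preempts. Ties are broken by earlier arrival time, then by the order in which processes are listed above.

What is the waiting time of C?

Schedule: | B 0-13 | A 13-17 | C 17-19 |
Completion: A=17  B=13  C=19
Turnaround (C−A): A=17  B=13  C=19
Waiting(C) = turnaround − burst = 19 − 2 = 17

17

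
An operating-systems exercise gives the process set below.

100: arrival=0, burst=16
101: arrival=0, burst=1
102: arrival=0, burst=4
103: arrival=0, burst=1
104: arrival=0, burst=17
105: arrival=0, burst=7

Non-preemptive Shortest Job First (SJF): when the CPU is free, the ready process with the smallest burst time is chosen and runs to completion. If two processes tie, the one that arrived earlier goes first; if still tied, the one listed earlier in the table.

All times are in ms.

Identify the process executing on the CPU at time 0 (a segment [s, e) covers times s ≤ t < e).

Gantt: | 101 0-1 | 103 1-2 | 102 2-6 | 105 6-13 | 100 13-29 | 104 29-46 |
Completion: 100=29  101=1  102=6  103=2  104=46  105=13
Turnaround (C−A): 100=29  101=1  102=6  103=2  104=46  105=13

101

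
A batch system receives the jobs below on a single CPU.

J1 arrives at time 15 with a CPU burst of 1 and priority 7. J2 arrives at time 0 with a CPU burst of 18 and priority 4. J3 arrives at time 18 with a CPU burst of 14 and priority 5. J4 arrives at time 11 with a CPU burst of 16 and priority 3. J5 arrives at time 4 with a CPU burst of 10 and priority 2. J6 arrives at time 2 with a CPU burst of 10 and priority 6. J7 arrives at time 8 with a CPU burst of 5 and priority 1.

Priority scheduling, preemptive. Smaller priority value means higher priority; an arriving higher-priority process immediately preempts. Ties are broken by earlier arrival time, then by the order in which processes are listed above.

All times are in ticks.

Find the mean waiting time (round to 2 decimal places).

Schedule: | J2 0-4 | J5 4-8 | J7 8-13 | J5 13-19 | J4 19-35 | J2 35-49 | J3 49-63 | J6 63-73 | J1 73-74 |
Completion: J1=74  J2=49  J3=63  J4=35  J5=19  J6=73  J7=13
Turnaround (C−A): J1=59  J2=49  J3=45  J4=24  J5=15  J6=71  J7=5
Waiting times: J1=58, J2=31, J3=31, J4=8, J5=5, J6=61, J7=0
Average waiting = (58+31+31+8+5+61+0) / 7 = 194/7 = 27.71

27.71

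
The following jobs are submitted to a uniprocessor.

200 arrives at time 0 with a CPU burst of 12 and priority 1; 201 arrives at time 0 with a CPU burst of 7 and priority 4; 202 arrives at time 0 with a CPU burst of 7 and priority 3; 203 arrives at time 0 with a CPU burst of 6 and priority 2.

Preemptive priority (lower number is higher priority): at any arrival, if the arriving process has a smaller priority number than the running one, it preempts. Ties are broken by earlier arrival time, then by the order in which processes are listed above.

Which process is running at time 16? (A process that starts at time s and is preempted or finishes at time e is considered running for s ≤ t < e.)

Gantt: | 200 0-12 | 203 12-18 | 202 18-25 | 201 25-32 |
Completion: 200=12  201=32  202=25  203=18

203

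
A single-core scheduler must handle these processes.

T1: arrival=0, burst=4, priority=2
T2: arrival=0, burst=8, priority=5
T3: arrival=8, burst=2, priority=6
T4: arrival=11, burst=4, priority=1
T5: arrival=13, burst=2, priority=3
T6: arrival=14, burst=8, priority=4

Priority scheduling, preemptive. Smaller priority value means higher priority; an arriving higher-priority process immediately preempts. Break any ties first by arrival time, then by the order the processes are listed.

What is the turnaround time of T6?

Timeline: | T1 0-4 | T2 4-11 | T4 11-15 | T5 15-17 | T6 17-25 | T2 25-26 | T3 26-28 |
Completion: T1=4  T2=26  T3=28  T4=15  T5=17  T6=25
Turnaround(T6) = completion − arrival = 25 − 14 = 11

11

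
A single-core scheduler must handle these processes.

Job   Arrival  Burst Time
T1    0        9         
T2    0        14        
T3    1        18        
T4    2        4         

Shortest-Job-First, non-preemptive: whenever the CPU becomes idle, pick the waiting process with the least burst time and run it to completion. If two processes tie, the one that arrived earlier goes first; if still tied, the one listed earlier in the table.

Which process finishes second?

T4

Timeline: | T1 0-9 | T4 9-13 | T2 13-27 | T3 27-45 |
Completion: T1=9  T2=27  T3=45  T4=13
Turnaround (C−A): T1=9  T2=27  T3=44  T4=11
Finish order: T1 → T4 → T2 → T3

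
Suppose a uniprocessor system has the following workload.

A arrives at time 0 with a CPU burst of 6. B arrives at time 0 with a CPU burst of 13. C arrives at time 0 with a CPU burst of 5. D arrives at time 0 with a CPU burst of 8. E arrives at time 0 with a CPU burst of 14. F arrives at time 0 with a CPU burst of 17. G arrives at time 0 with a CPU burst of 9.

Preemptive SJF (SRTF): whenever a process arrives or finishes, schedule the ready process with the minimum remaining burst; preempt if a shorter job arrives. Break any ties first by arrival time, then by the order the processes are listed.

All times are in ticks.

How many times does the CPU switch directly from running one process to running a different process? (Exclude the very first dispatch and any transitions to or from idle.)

6

Gantt: | C 0-5 | A 5-11 | D 11-19 | G 19-28 | B 28-41 | E 41-55 | F 55-72 |
Completion: A=11  B=41  C=5  D=19  E=55  F=72  G=28
Turnaround (C−A): A=11  B=41  C=5  D=19  E=55  F=72  G=28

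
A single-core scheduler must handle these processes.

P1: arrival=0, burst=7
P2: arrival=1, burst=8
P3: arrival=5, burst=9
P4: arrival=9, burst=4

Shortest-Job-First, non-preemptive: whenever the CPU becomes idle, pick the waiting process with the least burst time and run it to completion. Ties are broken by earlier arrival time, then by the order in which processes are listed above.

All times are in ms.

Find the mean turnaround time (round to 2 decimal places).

Gantt: | P1 0-7 | P2 7-15 | P4 15-19 | P3 19-28 |
Completion: P1=7  P2=15  P3=28  P4=19
Turnaround times: P1=7, P2=14, P3=23, P4=10
Average turnaround = (7+14+23+10) / 4 = 54/4 = 13.50

13.50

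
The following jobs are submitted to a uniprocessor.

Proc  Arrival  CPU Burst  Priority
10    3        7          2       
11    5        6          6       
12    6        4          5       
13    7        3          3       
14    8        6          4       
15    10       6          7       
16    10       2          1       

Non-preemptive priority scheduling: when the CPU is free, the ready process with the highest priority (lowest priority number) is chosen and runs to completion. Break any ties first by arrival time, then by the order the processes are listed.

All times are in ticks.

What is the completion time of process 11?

Schedule: | idle 0-3 | 10 3-10 | 16 10-12 | 13 12-15 | 14 15-21 | 12 21-25 | 11 25-31 | 15 31-37 |
Completion: 10=10  11=31  12=25  13=15  14=21  15=37  16=12
Turnaround (C−A): 10=7  11=26  12=19  13=8  14=13  15=27  16=2

31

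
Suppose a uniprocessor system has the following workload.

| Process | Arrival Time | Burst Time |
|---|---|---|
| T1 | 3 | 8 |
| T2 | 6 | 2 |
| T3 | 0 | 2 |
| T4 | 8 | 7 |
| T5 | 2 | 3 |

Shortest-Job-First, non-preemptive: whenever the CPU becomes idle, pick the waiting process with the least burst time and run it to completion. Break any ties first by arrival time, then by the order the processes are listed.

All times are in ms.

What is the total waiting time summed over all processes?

16

Gantt: | T3 0-2 | T5 2-5 | T1 5-13 | T2 13-15 | T4 15-22 |
Completion: T1=13  T2=15  T3=2  T4=22  T5=5
Waiting = turnaround − burst: T1=2, T2=7, T3=0, T4=7, T5=0
Total waiting = 2 + 7 + 0 + 7 + 0 = 16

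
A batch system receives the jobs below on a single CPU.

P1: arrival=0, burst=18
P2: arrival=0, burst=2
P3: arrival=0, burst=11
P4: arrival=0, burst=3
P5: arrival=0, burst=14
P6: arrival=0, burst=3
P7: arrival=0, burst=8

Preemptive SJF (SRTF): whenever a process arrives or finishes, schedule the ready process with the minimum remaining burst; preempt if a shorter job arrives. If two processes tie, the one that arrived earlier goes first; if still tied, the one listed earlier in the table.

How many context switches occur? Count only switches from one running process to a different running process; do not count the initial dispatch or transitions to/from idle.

6

Gantt: | P2 0-2 | P4 2-5 | P6 5-8 | P7 8-16 | P3 16-27 | P5 27-41 | P1 41-59 |
Completion: P1=59  P2=2  P3=27  P4=5  P5=41  P6=8  P7=16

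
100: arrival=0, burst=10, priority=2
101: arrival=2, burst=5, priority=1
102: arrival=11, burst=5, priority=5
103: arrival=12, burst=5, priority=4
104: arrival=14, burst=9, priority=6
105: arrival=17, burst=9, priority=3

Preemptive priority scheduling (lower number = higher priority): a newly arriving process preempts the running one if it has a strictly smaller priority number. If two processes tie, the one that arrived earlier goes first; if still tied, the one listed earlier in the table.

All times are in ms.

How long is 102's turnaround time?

23

Schedule: | 100 0-2 | 101 2-7 | 100 7-15 | 103 15-17 | 105 17-26 | 103 26-29 | 102 29-34 | 104 34-43 |
Completion: 100=15  101=7  102=34  103=29  104=43  105=26
Turnaround (C−A): 100=15  101=5  102=23  103=17  104=29  105=9
Turnaround(102) = completion − arrival = 34 − 11 = 23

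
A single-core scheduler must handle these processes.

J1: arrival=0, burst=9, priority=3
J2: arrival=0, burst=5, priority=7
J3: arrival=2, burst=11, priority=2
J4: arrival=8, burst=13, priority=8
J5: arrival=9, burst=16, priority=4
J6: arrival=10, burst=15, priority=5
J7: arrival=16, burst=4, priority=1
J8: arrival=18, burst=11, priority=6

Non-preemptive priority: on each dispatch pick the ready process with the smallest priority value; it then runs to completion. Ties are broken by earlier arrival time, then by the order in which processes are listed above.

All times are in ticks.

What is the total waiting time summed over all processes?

Schedule: | J1 0-9 | J3 9-20 | J7 20-24 | J5 24-40 | J6 40-55 | J8 55-66 | J2 66-71 | J4 71-84 |
Completion: J1=9  J2=71  J3=20  J4=84  J5=40  J6=55  J7=24  J8=66
Waiting = turnaround − burst: J1=0, J2=66, J3=7, J4=63, J5=15, J6=30, J7=4, J8=37
Total waiting = 0 + 66 + 7 + 63 + 15 + 30 + 4 + 37 = 222

222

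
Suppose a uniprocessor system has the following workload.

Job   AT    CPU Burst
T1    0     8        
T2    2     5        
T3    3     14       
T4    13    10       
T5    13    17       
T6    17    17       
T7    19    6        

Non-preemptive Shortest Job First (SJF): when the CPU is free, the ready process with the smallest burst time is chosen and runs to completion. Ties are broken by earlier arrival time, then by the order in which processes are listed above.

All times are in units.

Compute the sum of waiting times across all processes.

Timeline: | T1 0-8 | T2 8-13 | T4 13-23 | T7 23-29 | T3 29-43 | T5 43-60 | T6 60-77 |
Completion: T1=8  T2=13  T3=43  T4=23  T5=60  T6=77  T7=29
Turnaround (C−A): T1=8  T2=11  T3=40  T4=10  T5=47  T6=60  T7=10
Waiting = turnaround − burst: T1=0, T2=6, T3=26, T4=0, T5=30, T6=43, T7=4
Total waiting = 0 + 6 + 26 + 0 + 30 + 43 + 4 = 109

109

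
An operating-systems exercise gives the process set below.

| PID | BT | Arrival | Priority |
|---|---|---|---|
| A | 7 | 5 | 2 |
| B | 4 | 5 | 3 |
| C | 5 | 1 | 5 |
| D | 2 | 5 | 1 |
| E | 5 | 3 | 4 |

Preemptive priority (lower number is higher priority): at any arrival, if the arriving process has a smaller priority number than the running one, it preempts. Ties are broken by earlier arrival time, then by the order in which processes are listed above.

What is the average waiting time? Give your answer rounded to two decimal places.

8.40

Gantt: | idle 0-1 | C 1-3 | E 3-5 | D 5-7 | A 7-14 | B 14-18 | E 18-21 | C 21-24 |
Completion: A=14  B=18  C=24  D=7  E=21
Waiting times: A=2, B=9, C=18, D=0, E=13
Average waiting = (2+9+18+0+13) / 5 = 42/5 = 8.40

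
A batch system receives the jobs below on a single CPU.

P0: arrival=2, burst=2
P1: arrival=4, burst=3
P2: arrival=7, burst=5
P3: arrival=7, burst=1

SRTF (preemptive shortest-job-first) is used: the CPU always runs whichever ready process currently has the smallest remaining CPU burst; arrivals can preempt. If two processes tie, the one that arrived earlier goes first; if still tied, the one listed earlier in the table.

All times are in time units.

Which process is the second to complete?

Gantt: | idle 0-2 | P0 2-4 | P1 4-7 | P3 7-8 | P2 8-13 |
Completion: P0=4  P1=7  P2=13  P3=8
Turnaround (C−A): P0=2  P1=3  P2=6  P3=1
Finish order: P0 → P1 → P3 → P2

P1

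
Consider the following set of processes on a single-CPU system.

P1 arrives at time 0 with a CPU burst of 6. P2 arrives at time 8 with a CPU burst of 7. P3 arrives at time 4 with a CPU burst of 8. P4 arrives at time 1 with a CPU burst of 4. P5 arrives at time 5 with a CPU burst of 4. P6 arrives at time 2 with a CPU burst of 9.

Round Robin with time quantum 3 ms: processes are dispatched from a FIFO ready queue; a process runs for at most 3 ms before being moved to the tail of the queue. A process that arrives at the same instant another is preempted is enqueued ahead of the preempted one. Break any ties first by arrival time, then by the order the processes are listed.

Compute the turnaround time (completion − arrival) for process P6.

33

Schedule: | P1 0-3 | P4 3-6 | P6 6-9 | P1 9-12 | P3 12-15 | P5 15-18 | P4 18-19 | P2 19-22 | P6 22-25 | P3 25-28 | P5 28-29 | P2 29-32 | P6 32-35 | P3 35-37 | P2 37-38 |
Completion: P1=12  P2=38  P3=37  P4=19  P5=29  P6=35
Turnaround (C−A): P1=12  P2=30  P3=33  P4=18  P5=24  P6=33
Turnaround(P6) = completion − arrival = 35 − 2 = 33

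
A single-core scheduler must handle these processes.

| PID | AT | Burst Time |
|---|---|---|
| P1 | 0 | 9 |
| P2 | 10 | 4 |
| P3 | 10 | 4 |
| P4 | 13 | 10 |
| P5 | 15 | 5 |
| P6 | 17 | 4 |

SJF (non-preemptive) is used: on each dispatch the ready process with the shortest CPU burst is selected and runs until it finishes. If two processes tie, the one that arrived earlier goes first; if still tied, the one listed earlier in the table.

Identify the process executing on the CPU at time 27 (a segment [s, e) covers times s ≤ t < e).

P4

Schedule: | P1 0-9 | idle 9-10 | P2 10-14 | P3 14-18 | P6 18-22 | P5 22-27 | P4 27-37 |
Completion: P1=9  P2=14  P3=18  P4=37  P5=27  P6=22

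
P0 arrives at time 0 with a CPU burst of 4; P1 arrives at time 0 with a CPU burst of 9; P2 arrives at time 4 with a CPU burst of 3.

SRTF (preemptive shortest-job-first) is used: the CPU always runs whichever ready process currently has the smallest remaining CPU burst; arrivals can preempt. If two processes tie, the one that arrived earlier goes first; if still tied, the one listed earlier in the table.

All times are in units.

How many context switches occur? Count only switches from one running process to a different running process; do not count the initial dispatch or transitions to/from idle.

Schedule: | P0 0-4 | P2 4-7 | P1 7-16 |
Completion: P0=4  P1=16  P2=7
Turnaround (C−A): P0=4  P1=16  P2=3

2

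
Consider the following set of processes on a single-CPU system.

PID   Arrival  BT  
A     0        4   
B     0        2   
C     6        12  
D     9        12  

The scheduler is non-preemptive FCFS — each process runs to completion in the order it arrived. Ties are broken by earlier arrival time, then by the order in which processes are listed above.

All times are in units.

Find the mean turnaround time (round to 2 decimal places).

10.75

Gantt: | A 0-4 | B 4-6 | C 6-18 | D 18-30 |
Completion: A=4  B=6  C=18  D=30
Turnaround times: A=4, B=6, C=12, D=21
Average turnaround = (4+6+12+21) / 4 = 43/4 = 10.75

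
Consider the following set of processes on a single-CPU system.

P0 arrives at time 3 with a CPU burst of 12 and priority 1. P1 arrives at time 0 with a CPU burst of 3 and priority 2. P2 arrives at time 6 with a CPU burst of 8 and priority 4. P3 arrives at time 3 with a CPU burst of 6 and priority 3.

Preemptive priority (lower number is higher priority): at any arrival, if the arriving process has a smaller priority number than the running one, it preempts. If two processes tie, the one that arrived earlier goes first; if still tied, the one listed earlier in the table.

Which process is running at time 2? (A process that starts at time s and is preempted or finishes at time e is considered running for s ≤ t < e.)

P1

Timeline: | P1 0-3 | P0 3-15 | P3 15-21 | P2 21-29 |
Completion: P0=15  P1=3  P2=29  P3=21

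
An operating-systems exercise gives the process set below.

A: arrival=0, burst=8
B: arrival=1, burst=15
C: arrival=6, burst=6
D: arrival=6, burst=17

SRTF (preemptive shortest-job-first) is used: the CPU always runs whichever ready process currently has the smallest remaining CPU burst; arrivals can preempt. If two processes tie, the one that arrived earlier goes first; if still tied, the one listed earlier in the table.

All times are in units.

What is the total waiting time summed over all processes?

38

Gantt: | A 0-8 | C 8-14 | B 14-29 | D 29-46 |
Completion: A=8  B=29  C=14  D=46
Waiting = turnaround − burst: A=0, B=13, C=2, D=23
Total waiting = 0 + 13 + 2 + 23 = 38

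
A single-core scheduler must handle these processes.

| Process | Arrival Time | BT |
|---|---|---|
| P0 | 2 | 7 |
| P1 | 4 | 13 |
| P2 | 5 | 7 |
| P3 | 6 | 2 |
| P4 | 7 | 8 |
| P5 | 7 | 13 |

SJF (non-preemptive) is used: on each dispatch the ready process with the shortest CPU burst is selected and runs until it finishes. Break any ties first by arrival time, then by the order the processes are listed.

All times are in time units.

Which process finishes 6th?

P5

Gantt: | idle 0-2 | P0 2-9 | P3 9-11 | P2 11-18 | P4 18-26 | P1 26-39 | P5 39-52 |
Completion: P0=9  P1=39  P2=18  P3=11  P4=26  P5=52
Finish order: P0 → P3 → P2 → P4 → P1 → P5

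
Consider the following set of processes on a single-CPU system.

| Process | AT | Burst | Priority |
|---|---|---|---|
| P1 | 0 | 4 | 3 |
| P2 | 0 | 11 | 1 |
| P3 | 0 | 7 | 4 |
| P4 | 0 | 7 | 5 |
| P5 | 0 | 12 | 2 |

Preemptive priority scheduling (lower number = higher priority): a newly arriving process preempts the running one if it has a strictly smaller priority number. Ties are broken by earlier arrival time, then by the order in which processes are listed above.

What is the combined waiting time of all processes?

95

Gantt: | P2 0-11 | P5 11-23 | P1 23-27 | P3 27-34 | P4 34-41 |
Completion: P1=27  P2=11  P3=34  P4=41  P5=23
Turnaround (C−A): P1=27  P2=11  P3=34  P4=41  P5=23
Waiting = turnaround − burst: P1=23, P2=0, P3=27, P4=34, P5=11
Total waiting = 23 + 0 + 27 + 34 + 11 = 95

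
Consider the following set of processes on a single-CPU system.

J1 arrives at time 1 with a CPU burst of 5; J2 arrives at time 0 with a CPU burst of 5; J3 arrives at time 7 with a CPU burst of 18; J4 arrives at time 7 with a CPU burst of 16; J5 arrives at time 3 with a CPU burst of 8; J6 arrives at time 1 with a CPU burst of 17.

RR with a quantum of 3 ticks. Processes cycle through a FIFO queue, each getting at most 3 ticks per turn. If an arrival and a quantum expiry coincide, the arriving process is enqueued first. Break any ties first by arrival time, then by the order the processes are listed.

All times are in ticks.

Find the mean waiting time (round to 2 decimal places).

Gantt: | J2 0-3 | J1 3-6 | J6 6-9 | J5 9-12 | J2 12-14 | J1 14-16 | J3 16-19 | J4 19-22 | J6 22-25 | J5 25-28 | J3 28-31 | J4 31-34 | J6 34-37 | J5 37-39 | J3 39-42 | J4 42-45 | J6 45-48 | J3 48-51 | J4 51-54 | J6 54-57 | J3 57-60 | J4 60-63 | J6 63-65 | J3 65-68 | J4 68-69 |
Completion: J1=16  J2=14  J3=68  J4=69  J5=39  J6=65
Waiting times: J1=10, J2=9, J3=43, J4=46, J5=28, J6=47
Average waiting = (10+9+43+46+28+47) / 6 = 183/6 = 30.50

30.50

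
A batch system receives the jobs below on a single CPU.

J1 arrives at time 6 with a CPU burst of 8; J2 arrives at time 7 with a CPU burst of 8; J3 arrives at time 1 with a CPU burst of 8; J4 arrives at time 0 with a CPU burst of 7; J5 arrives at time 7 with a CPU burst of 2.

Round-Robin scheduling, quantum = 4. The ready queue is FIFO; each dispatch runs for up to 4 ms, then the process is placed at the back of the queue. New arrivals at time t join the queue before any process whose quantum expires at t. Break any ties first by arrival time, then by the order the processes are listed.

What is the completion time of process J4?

Gantt: | J4 0-4 | J3 4-8 | J4 8-11 | J1 11-15 | J2 15-19 | J5 19-21 | J3 21-25 | J1 25-29 | J2 29-33 |
Completion: J1=29  J2=33  J3=25  J4=11  J5=21
Turnaround (C−A): J1=23  J2=26  J3=24  J4=11  J5=14

11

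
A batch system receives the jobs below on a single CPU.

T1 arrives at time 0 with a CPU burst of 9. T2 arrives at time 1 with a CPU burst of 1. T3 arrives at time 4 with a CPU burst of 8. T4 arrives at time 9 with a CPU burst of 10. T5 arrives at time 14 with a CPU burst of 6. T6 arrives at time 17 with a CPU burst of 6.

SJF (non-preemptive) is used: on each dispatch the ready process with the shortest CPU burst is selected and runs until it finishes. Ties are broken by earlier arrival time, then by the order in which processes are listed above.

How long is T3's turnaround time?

14

Schedule: | T1 0-9 | T2 9-10 | T3 10-18 | T5 18-24 | T6 24-30 | T4 30-40 |
Completion: T1=9  T2=10  T3=18  T4=40  T5=24  T6=30
Turnaround (C−A): T1=9  T2=9  T3=14  T4=31  T5=10  T6=13
Turnaround(T3) = completion − arrival = 18 − 4 = 14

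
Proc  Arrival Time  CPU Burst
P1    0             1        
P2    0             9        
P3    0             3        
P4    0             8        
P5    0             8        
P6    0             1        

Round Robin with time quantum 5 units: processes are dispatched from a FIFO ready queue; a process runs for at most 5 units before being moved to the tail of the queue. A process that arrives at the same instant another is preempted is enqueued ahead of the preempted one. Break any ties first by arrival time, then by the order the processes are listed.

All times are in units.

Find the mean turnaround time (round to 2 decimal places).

18.50

Timeline: | P1 0-1 | P2 1-6 | P3 6-9 | P4 9-14 | P5 14-19 | P6 19-20 | P2 20-24 | P4 24-27 | P5 27-30 |
Completion: P1=1  P2=24  P3=9  P4=27  P5=30  P6=20
Turnaround (C−A): P1=1  P2=24  P3=9  P4=27  P5=30  P6=20
Turnaround times: P1=1, P2=24, P3=9, P4=27, P5=30, P6=20
Average turnaround = (1+24+9+27+30+20) / 6 = 111/6 = 18.50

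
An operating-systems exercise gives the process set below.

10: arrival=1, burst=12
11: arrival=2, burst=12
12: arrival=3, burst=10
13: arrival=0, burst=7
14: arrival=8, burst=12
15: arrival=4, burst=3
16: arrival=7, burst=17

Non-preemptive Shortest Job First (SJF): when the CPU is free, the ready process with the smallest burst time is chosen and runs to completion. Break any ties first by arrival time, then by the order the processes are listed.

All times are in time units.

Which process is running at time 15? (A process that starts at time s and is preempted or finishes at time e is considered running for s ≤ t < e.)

12

Schedule: | 13 0-7 | 15 7-10 | 12 10-20 | 10 20-32 | 11 32-44 | 14 44-56 | 16 56-73 |
Completion: 10=32  11=44  12=20  13=7  14=56  15=10  16=73
Turnaround (C−A): 10=31  11=42  12=17  13=7  14=48  15=6  16=66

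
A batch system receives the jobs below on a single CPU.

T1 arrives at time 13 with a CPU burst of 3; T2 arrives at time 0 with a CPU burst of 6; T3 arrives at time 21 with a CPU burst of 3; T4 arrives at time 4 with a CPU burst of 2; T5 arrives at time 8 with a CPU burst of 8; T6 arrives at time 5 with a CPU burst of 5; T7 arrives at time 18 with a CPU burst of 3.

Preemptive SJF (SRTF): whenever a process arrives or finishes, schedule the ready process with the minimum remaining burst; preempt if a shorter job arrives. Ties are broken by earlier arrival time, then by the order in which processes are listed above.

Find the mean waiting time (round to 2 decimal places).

2.71

Timeline: | T2 0-6 | T4 6-8 | T6 8-13 | T1 13-16 | T5 16-18 | T7 18-21 | T3 21-24 | T5 24-30 |
Completion: T1=16  T2=6  T3=24  T4=8  T5=30  T6=13  T7=21
Turnaround (C−A): T1=3  T2=6  T3=3  T4=4  T5=22  T6=8  T7=3
Waiting times: T1=0, T2=0, T3=0, T4=2, T5=14, T6=3, T7=0
Average waiting = (0+0+0+2+14+3+0) / 7 = 19/7 = 2.71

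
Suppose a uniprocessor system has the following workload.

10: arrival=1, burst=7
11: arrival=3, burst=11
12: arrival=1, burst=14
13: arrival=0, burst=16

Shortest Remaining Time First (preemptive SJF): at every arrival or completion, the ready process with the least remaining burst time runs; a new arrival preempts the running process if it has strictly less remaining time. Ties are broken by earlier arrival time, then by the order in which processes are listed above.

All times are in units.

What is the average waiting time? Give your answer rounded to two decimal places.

Gantt: | 13 0-1 | 10 1-8 | 11 8-19 | 12 19-33 | 13 33-48 |
Completion: 10=8  11=19  12=33  13=48
Waiting times: 10=0, 11=5, 12=18, 13=32
Average waiting = (0+5+18+32) / 4 = 55/4 = 13.75

13.75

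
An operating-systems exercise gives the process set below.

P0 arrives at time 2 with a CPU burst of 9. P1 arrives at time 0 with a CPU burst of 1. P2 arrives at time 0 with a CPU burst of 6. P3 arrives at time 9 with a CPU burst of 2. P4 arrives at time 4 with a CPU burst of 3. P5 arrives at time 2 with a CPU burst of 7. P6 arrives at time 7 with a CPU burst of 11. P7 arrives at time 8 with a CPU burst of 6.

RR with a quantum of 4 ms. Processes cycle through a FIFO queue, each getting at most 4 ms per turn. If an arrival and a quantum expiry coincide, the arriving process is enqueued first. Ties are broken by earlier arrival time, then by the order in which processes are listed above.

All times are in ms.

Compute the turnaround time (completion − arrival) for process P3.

19

Timeline: | P1 0-1 | P2 1-5 | P0 5-9 | P5 9-13 | P4 13-16 | P2 16-18 | P6 18-22 | P7 22-26 | P3 26-28 | P0 28-32 | P5 32-35 | P6 35-39 | P7 39-41 | P0 41-42 | P6 42-45 |
Completion: P0=42  P1=1  P2=18  P3=28  P4=16  P5=35  P6=45  P7=41
Turnaround (C−A): P0=40  P1=1  P2=18  P3=19  P4=12  P5=33  P6=38  P7=33
Turnaround(P3) = completion − arrival = 28 − 9 = 19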